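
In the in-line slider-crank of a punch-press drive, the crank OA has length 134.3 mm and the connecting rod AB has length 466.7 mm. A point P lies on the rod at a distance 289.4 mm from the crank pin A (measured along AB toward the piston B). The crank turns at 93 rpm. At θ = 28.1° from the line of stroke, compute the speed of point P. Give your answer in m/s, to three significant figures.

ω = 9.739 rad/s.  Crank-pin speed |V_A| = rω = 1.3079 m/s, perpendicular to OA.
Rod angle: sinφ = −(r/L) sinθ ⇒ φ = -7.790°; ω_rod = −rω cosθ/√(L²−r²sin²θ) = -2.4952 rad/s.
V_P = V_A + ω_rod × AP, with AP = 0.2894 m along the rod.
Components: V_Px = −rω sinθ − a·ω_rod·sinφ = -0.71393 m/s;  V_Py = rω cosθ + a·ω_rod·cosφ = +0.43832 m/s.
|V_P| = √(V_Px² + V_Py²) = 0.83775 m/s.

0.838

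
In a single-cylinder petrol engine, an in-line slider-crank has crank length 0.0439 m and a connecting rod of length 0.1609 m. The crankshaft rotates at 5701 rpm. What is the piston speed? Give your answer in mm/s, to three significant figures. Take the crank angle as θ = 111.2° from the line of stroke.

ω = 2π·5701/60 = 597 rad/s
For an in-line slider-crank, x = r cosθ + √(L² − r² sin²θ), so v = −rω sinθ·[1 + r cosθ/√(L² − r² sin²θ)].
With r = 0.0439 m, L = 0.1609 m, θ = 111.2°: √(L² − r² sin²θ) = 0.15561 m.
v = −0.0439·597·0.93232·[1 + 0.0439·-0.36162/0.15561] = -21.942 m/s.
|v| = 21.942 m/s = 21942 mm/s.

21900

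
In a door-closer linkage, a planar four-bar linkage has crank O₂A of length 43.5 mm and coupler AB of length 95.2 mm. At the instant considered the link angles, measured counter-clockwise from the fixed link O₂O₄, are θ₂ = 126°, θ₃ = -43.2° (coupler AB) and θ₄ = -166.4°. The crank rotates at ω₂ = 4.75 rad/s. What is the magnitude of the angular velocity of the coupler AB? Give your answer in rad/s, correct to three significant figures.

ω₂ = 4.75 rad/s
Differentiating the loop-closure r₂e^{iθ₂}+r₃e^{iθ₃}=r₁+r₄e^{iθ₄} gives r₂ω₂e^{iθ₂}+r₃ω₃e^{iθ₃}=r₄ω₄e^{iθ₄}.
Eliminating the other unknown: ω₃ = r₂ω₂ sin(θ₄−θ₂) / [r₃ sin(θ₃−θ₄)].
Numerator sine = +0.92455; denominator sine = +0.83676.
Result = 0.0435·4.75·(+0.92455) / (0.0952·(+0.83676)) = +2.3981 rad/s; magnitude 2.3981 rad/s.

2.40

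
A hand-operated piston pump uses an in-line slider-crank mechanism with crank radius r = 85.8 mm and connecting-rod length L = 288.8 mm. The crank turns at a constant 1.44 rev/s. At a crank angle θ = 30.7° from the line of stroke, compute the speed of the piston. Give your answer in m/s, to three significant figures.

ω = 2π·1.44 = 9.048 rad/s
For an in-line slider-crank, x = r cosθ + √(L² − r² sin²θ), so v = −rω sinθ·[1 + r cosθ/√(L² − r² sin²θ)].
With r = 0.0858 m, L = 0.2888 m, θ = 30.7°: √(L² − r² sin²θ) = 0.28546 m.
v = −0.0858·9.048·0.51054·[1 + 0.0858·0.85985/0.28546] = -0.49877 m/s.
|v| = 0.49877 m/s.

0.499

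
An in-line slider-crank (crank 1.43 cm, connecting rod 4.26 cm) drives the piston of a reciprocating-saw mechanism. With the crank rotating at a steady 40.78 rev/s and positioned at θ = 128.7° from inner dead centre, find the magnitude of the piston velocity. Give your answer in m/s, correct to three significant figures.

2.24

ω = 2π·40.8 = 256.2 rad/s
For an in-line slider-crank, x = r cosθ + √(L² − r² sin²θ), so v = −rω sinθ·[1 + r cosθ/√(L² − r² sin²θ)].
With r = 0.0143 m, L = 0.0426 m, θ = 128.7°: √(L² − r² sin²θ) = 0.041112 m.
v = −0.0143·256.2·0.78043·[1 + 0.0143·-0.62524/0.041112] = -2.2377 m/s.
|v| = 2.2377 m/s.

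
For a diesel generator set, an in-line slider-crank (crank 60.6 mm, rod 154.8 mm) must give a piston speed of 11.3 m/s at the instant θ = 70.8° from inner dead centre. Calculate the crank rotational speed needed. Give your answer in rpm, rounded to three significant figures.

1660

For an in-line slider-crank, |v_piston| = rω|sinθ|·[1 + r cosθ/√(L² − r² sin²θ)].
With r = 0.0606 m, L = 0.1548 m, θ = 70.8°: the bracketed kinematic factor |dx/dθ| = 0.065159 m.
ω = v/|dx/dθ| = 11.3/0.065159 = 173.42 rad/s.
N = 60ω/(2π) = 1656.1 rpm.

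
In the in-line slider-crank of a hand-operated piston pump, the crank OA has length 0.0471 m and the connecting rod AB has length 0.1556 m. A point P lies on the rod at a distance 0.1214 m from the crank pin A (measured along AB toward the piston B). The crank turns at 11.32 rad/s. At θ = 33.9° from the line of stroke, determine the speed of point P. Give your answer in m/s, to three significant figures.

ω = 11.32 rad/s.  Crank-pin speed |V_A| = rω = 0.53317 m/s, perpendicular to OA.
Rod angle: sinφ = −(r/L) sinθ ⇒ φ = -9.720°; ω_rod = −rω cosθ/√(L²−r²sin²θ) = -2.8855 rad/s.
V_P = V_A + ω_rod × AP, with AP = 0.1214 m along the rod.
Components: V_Px = −rω sinθ − a·ω_rod·sinφ = -0.35651 m/s;  V_Py = rω cosθ + a·ω_rod·cosφ = +0.097268 m/s.
|V_P| = √(V_Px² + V_Py²) = 0.36955 m/s.

0.370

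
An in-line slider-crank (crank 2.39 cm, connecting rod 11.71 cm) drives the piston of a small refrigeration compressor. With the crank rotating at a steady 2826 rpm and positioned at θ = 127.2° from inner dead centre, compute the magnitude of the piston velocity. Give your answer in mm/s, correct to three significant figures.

ω = 2π·2826/60 = 295.9 rad/s
For an in-line slider-crank, x = r cosθ + √(L² − r² sin²θ), so v = −rω sinθ·[1 + r cosθ/√(L² − r² sin²θ)].
With r = 0.0239 m, L = 0.1171 m, θ = 127.2°: √(L² − r² sin²θ) = 0.11554 m.
v = −0.0239·295.9·0.79653·[1 + 0.0239·-0.60460/0.11554] = -4.9292 m/s.
|v| = 4.9292 m/s = 4929.2 mm/s.

4930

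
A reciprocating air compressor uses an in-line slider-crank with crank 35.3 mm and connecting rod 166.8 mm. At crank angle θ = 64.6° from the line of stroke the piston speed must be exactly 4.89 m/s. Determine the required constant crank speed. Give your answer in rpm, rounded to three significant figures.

For an in-line slider-crank, |v_piston| = rω|sinθ|·[1 + r cosθ/√(L² − r² sin²θ)].
With r = 0.0353 m, L = 0.1668 m, θ = 64.6°: the bracketed kinematic factor |dx/dθ| = 0.034837 m.
ω = v/|dx/dθ| = 4.89/0.034837 = 140.37 rad/s.
N = 60ω/(2π) = 1340.4 rpm.

1340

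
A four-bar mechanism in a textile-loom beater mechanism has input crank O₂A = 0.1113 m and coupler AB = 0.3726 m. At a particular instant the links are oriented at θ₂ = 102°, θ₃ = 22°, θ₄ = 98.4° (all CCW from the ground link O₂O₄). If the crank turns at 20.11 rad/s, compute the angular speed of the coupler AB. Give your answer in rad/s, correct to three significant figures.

0.388

ω₂ = 20.11 rad/s
Differentiating the loop-closure r₂e^{iθ₂}+r₃e^{iθ₃}=r₁+r₄e^{iθ₄} gives r₂ω₂e^{iθ₂}+r₃ω₃e^{iθ₃}=r₄ω₄e^{iθ₄}.
Eliminating the other unknown: ω₃ = r₂ω₂ sin(θ₄−θ₂) / [r₃ sin(θ₃−θ₄)].
Numerator sine = -0.06279; denominator sine = -0.97196.
Result = 0.1113·20.11·(-0.06279) / (0.3726·(-0.97196)) = +0.38807 rad/s; magnitude 0.38807 rad/s.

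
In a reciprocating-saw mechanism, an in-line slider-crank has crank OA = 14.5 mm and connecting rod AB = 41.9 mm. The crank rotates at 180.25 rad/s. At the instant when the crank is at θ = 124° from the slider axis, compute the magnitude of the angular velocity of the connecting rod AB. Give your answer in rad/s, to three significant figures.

ω = 180.2 rad/s
The rod makes angle φ with the slider axis where L sinφ = r sinθ; differentiating, L cosφ·φ̇ = r ω cosθ.
L cosφ = √(L² − r² sin²θ) = 0.040139 m.
|ω_rod| = r ω |cosθ| / √(L² − r² sin²θ) = 0.0145·180.2·0.55919/0.040139 = 36.412 rad/s.

36.4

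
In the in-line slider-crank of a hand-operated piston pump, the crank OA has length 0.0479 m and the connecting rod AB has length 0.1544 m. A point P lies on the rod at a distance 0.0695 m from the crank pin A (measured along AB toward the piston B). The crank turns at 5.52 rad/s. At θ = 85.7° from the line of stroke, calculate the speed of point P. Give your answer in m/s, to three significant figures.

ω = 5.52 rad/s.  Crank-pin speed |V_A| = rω = 0.26441 m/s, perpendicular to OA.
Rod angle: sinφ = −(r/L) sinθ ⇒ φ = -18.021°; ω_rod = −rω cosθ/√(L²−r²sin²θ) = -0.13502 rad/s.
V_P = V_A + ω_rod × AP, with AP = 0.0695 m along the rod.
Components: V_Px = −rω sinθ − a·ω_rod·sinφ = -0.26657 m/s;  V_Py = rω cosθ + a·ω_rod·cosφ = +0.010901 m/s.
|V_P| = √(V_Px² + V_Py²) = 0.26679 m/s.

0.267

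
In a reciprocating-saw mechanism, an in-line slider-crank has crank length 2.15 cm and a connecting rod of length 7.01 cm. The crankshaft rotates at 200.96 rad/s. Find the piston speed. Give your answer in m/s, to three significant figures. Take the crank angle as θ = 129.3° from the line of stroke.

ω = 201 rad/s
For an in-line slider-crank, x = r cosθ + √(L² − r² sin²θ), so v = −rω sinθ·[1 + r cosθ/√(L² − r² sin²θ)].
With r = 0.0215 m, L = 0.0701 m, θ = 129.3°: √(L² − r² sin²θ) = 0.068097 m.
v = −0.0215·201·0.77384·[1 + 0.0215·-0.63338/0.068097] = -2.6749 m/s.
|v| = 2.6749 m/s.

2.67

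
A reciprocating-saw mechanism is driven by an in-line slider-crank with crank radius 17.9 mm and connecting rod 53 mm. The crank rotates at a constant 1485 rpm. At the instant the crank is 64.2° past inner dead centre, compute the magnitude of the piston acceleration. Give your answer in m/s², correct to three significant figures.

ω = 2π·1485/60 = 155.5 rad/s
x(θ) = r cosθ + √(L² − r² sin²θ); with ω constant, a = ω²·d²x/dθ².
d²x/dθ² = −r cosθ − r²(cos2θ)/√u − r⁴ sin²2θ/(4u^{3/2}),  u = L² − r² sin²θ = 0.00254928 m².
Substituting r = 0.0179 m, L = 0.053 m, θ = 64.2°: d²x/dθ² = -0.0039713 m.
a = ω²·d²x/dθ² = (155.5)²·(-0.0039713) = -96.039 m/s²;  |a| = 96.039 m/s².

96.0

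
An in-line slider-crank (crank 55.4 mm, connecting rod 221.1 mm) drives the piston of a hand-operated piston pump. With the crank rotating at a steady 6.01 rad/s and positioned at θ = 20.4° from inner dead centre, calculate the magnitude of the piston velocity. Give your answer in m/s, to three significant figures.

ω = 6.01 rad/s
For an in-line slider-crank, x = r cosθ + √(L² − r² sin²θ), so v = −rω sinθ·[1 + r cosθ/√(L² − r² sin²θ)].
With r = 0.0554 m, L = 0.2211 m, θ = 20.4°: √(L² − r² sin²θ) = 0.22026 m.
v = −0.0554·6.01·0.34857·[1 + 0.0554·0.93728/0.22026] = -0.14342 m/s.
|v| = 0.14342 m/s.

0.143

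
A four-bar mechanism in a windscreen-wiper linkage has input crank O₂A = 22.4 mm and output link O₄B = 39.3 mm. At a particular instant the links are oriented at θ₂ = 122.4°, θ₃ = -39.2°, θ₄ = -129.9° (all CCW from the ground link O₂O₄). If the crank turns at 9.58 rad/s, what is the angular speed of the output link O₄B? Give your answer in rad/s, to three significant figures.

ω₂ = 9.58 rad/s
Differentiating the loop-closure r₂e^{iθ₂}+r₃e^{iθ₃}=r₁+r₄e^{iθ₄} gives r₂ω₂e^{iθ₂}+r₃ω₃e^{iθ₃}=r₄ω₄e^{iθ₄}.
Eliminating the other unknown: ω₄ = r₂ω₂ sin(θ₂−θ₃) / [r₄ sin(θ₄−θ₃)].
Numerator sine = +0.31565; denominator sine = -0.99993.
Result = 0.0224·9.58·(+0.31565) / (0.0393·(-0.99993)) = -1.7237 rad/s; magnitude 1.7237 rad/s.

1.72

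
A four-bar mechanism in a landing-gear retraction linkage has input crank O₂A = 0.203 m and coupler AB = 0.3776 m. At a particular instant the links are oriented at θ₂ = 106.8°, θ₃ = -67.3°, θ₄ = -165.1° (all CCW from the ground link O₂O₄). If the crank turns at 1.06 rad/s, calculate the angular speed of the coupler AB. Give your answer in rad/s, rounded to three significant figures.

ω₂ = 1.06 rad/s
Differentiating the loop-closure r₂e^{iθ₂}+r₃e^{iθ₃}=r₁+r₄e^{iθ₄} gives r₂ω₂e^{iθ₂}+r₃ω₃e^{iθ₃}=r₄ω₄e^{iθ₄}.
Eliminating the other unknown: ω₃ = r₂ω₂ sin(θ₄−θ₂) / [r₃ sin(θ₃−θ₄)].
Numerator sine = +0.99945; denominator sine = +0.99075.
Result = 0.203·1.06·(+0.99945) / (0.3776·(+0.99075)) = +0.57487 rad/s; magnitude 0.57487 rad/s.

0.575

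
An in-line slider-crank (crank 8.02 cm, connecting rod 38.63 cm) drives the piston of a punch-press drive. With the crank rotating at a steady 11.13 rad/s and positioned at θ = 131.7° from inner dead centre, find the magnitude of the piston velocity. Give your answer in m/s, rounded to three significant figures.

ω = 11.13 rad/s
For an in-line slider-crank, x = r cosθ + √(L² − r² sin²θ), so v = −rω sinθ·[1 + r cosθ/√(L² − r² sin²θ)].
With r = 0.0802 m, L = 0.3863 m, θ = 131.7°: √(L² − r² sin²θ) = 0.38163 m.
v = −0.0802·11.13·0.74664·[1 + 0.0802·-0.66523/0.38163] = -0.5733 m/s.
|v| = 0.5733 m/s.

0.573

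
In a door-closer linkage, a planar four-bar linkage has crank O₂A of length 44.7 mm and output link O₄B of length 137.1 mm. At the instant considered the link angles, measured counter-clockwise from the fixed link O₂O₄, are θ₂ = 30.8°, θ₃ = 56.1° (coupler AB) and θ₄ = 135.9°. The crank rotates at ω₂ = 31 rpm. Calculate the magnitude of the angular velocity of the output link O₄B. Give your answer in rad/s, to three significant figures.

0.460

ω₂ = 3.246 rad/s (from 31 rpm).
Differentiating the loop-closure r₂e^{iθ₂}+r₃e^{iθ₃}=r₁+r₄e^{iθ₄} gives r₂ω₂e^{iθ₂}+r₃ω₃e^{iθ₃}=r₄ω₄e^{iθ₄}.
Eliminating the other unknown: ω₄ = r₂ω₂ sin(θ₂−θ₃) / [r₄ sin(θ₄−θ₃)].
Numerator sine = -0.42736; denominator sine = +0.98420.
Result = 0.0447·3.246·(-0.42736) / (0.1371·(+0.98420)) = -0.45959 rad/s; magnitude 0.45959 rad/s.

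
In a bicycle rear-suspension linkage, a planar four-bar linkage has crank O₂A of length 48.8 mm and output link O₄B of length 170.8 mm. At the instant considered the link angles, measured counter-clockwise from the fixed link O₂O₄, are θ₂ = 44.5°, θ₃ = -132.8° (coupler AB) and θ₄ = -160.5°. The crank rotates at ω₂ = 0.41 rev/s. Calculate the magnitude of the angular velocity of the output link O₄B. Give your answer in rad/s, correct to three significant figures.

ω₂ = 2.576 rad/s (from 0.41 rev/s).
Differentiating the loop-closure r₂e^{iθ₂}+r₃e^{iθ₃}=r₁+r₄e^{iθ₄} gives r₂ω₂e^{iθ₂}+r₃ω₃e^{iθ₃}=r₄ω₄e^{iθ₄}.
Eliminating the other unknown: ω₄ = r₂ω₂ sin(θ₂−θ₃) / [r₄ sin(θ₄−θ₃)].
Numerator sine = +0.04711; denominator sine = -0.46484.
Result = 0.0488·2.576·(+0.04711) / (0.1708·(-0.46484)) = -0.074588 rad/s; magnitude 0.074588 rad/s.

0.0746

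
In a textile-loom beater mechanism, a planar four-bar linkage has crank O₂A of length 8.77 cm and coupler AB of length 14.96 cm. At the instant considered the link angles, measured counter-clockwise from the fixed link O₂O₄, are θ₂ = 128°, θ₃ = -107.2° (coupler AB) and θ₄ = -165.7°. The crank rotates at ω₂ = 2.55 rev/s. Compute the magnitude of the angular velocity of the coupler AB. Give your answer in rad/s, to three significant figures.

10.1

ω₂ = 16.02 rad/s (from 2.55 rev/s).
Differentiating the loop-closure r₂e^{iθ₂}+r₃e^{iθ₃}=r₁+r₄e^{iθ₄} gives r₂ω₂e^{iθ₂}+r₃ω₃e^{iθ₃}=r₄ω₄e^{iθ₄}.
Eliminating the other unknown: ω₃ = r₂ω₂ sin(θ₄−θ₂) / [r₃ sin(θ₃−θ₄)].
Numerator sine = +0.91566; denominator sine = +0.85264.
Result = 0.0877·16.02·(+0.91566) / (0.1496·(+0.85264)) = +10.087 rad/s; magnitude 10.087 rad/s.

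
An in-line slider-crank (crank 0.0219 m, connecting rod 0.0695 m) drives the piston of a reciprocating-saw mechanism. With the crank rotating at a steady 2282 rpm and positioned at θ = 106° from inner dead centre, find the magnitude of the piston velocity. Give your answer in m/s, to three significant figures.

4.57

ω = 2π·2282/60 = 239 rad/s
For an in-line slider-crank, x = r cosθ + √(L² − r² sin²θ), so v = −rω sinθ·[1 + r cosθ/√(L² − r² sin²θ)].
With r = 0.0219 m, L = 0.0695 m, θ = 106°: √(L² − r² sin²θ) = 0.066235 m.
v = −0.0219·239·0.96126·[1 + 0.0219·-0.27564/0.066235] = -4.5722 m/s.
|v| = 4.5722 m/s.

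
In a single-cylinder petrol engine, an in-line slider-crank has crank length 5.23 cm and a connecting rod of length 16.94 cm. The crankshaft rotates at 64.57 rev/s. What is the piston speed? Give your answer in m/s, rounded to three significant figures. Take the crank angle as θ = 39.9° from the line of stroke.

16.9

ω = 2π·64.6 = 405.7 rad/s
For an in-line slider-crank, x = r cosθ + √(L² − r² sin²θ), so v = −rω sinθ·[1 + r cosθ/√(L² − r² sin²θ)].
With r = 0.0523 m, L = 0.1694 m, θ = 39.9°: √(L² − r² sin²θ) = 0.16604 m.
v = −0.0523·405.7·0.64145·[1 + 0.0523·0.76717/0.16604] = -16.899 m/s.
|v| = 16.899 m/s.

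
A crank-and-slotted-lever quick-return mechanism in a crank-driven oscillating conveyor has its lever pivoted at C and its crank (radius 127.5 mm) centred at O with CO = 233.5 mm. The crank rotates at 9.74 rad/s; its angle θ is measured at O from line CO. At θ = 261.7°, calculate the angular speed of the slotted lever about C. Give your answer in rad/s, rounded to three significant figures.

1.87

ω = 9.74 rad/s
Crank pin A relative to C: A = (d + r cosθ, r sinθ); lever angle φ = atan2(r sinθ, d + r cosθ).
Differentiating tanφ: φ̇ = rω(d cosθ + r)/(d² + r² + 2dr cosθ).
d² + r² + 2dr cosθ = |CA|² = 0.0621832 m²;  d cosθ + r = +0.093793 m.
|ω_lever| = |0.1275·9.74·+0.093793| / 0.0621832 = 1.8731 rad/s.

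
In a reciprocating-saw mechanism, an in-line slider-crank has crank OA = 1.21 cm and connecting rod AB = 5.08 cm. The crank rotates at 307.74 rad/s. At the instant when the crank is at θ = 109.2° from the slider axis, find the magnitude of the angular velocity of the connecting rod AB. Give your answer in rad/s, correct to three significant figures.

24.7

ω = 307.7 rad/s
The rod makes angle φ with the slider axis where L sinφ = r sinθ; differentiating, L cosφ·φ̇ = r ω cosθ.
L cosφ = √(L² − r² sin²θ) = 0.049498 m.
|ω_rod| = r ω |cosθ| / √(L² − r² sin²θ) = 0.0121·307.7·0.32887/0.049498 = 24.74 rad/s.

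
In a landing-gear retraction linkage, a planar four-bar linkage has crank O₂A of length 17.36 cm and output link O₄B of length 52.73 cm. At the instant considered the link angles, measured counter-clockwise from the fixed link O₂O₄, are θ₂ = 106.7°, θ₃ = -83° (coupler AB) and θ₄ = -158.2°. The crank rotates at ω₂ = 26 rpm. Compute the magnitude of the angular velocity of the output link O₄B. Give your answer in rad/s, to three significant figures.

ω₂ = 2.723 rad/s (from 26 rpm).
Differentiating the loop-closure r₂e^{iθ₂}+r₃e^{iθ₃}=r₁+r₄e^{iθ₄} gives r₂ω₂e^{iθ₂}+r₃ω₃e^{iθ₃}=r₄ω₄e^{iθ₄}.
Eliminating the other unknown: ω₄ = r₂ω₂ sin(θ₂−θ₃) / [r₄ sin(θ₄−θ₃)].
Numerator sine = -0.16849; denominator sine = -0.96682.
Result = 0.1736·2.723·(-0.16849) / (0.5273·(-0.96682)) = +0.15621 rad/s; magnitude 0.15621 rad/s.

0.156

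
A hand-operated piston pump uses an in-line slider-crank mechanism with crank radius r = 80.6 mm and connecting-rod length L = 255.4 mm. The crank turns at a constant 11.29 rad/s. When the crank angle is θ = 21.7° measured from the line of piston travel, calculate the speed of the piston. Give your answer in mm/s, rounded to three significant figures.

436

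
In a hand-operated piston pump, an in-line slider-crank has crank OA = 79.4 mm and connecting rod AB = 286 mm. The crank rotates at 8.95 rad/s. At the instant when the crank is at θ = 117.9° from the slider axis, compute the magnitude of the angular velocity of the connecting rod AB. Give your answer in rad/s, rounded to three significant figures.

1.20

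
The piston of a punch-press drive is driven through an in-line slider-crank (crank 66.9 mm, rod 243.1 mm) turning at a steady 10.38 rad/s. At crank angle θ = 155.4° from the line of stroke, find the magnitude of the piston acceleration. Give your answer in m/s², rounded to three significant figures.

5.23

ω = 10.38 rad/s
x(θ) = r cosθ + √(L² − r² sin²θ); with ω constant, a = ω²·d²x/dθ².
d²x/dθ² = −r cosθ − r²(cos2θ)/√u − r⁴ sin²2θ/(4u^{3/2}),  u = L² − r² sin²θ = 0.058322 m².
Substituting r = 0.0669 m, L = 0.2431 m, θ = 155.4°: d²x/dθ² = +0.048515 m.
a = ω²·d²x/dθ² = (10.38)²·(+0.048515) = +5.2272 m/s²;  |a| = 5.2272 m/s².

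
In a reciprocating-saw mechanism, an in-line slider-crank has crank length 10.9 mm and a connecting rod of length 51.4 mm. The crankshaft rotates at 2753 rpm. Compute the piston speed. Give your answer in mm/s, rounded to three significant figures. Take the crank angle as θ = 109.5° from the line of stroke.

ω = 2π·2753/60 = 288.3 rad/s
For an in-line slider-crank, x = r cosθ + √(L² − r² sin²θ), so v = −rω sinθ·[1 + r cosθ/√(L² − r² sin²θ)].
With r = 0.0109 m, L = 0.0514 m, θ = 109.5°: √(L² − r² sin²θ) = 0.050363 m.
v = −0.0109·288.3·0.94264·[1 + 0.0109·-0.33381/0.050363] = -2.7482 m/s.
|v| = 2.7482 m/s = 2748.2 mm/s.

2750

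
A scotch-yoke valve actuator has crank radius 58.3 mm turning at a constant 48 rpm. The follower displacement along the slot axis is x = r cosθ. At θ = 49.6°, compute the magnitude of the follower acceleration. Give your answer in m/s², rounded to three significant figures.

0.955

ω = 5.027 rad/s (from 48 rpm).
x = r cosθ ⇒ ẍ = −rω² cosθ (ω constant).
|a| = rω²|cosθ| = 0.0583·(5.027)²·|cos 49.6°| = 0.95469 m/s².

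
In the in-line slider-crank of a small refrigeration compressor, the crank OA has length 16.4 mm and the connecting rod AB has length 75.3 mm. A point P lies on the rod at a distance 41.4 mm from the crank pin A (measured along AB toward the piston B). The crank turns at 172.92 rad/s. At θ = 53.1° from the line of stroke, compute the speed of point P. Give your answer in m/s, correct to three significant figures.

2.55

ω = 172.9 rad/s.  Crank-pin speed |V_A| = rω = 2.8359 m/s, perpendicular to OA.
Rod angle: sinφ = −(r/L) sinθ ⇒ φ = -10.030°; ω_rod = −rω cosθ/√(L²−r²sin²θ) = -22.964 rad/s.
V_P = V_A + ω_rod × AP, with AP = 0.0414 m along the rod.
Components: V_Px = −rω sinθ − a·ω_rod·sinφ = -2.4334 m/s;  V_Py = rω cosθ + a·ω_rod·cosφ = +0.76657 m/s.
|V_P| = √(V_Px² + V_Py²) = 2.5513 m/s.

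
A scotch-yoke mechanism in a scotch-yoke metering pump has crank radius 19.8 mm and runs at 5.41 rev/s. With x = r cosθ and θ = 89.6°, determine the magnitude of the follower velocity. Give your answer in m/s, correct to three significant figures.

0.673

ω = 33.99 rad/s (from 5.41 rev/s).
x = r cosθ ⇒ ẋ = −rω sinθ.
|v| = rω|sinθ| = 0.0198·33.99·|sin 89.6°| = 0.67303 m/s.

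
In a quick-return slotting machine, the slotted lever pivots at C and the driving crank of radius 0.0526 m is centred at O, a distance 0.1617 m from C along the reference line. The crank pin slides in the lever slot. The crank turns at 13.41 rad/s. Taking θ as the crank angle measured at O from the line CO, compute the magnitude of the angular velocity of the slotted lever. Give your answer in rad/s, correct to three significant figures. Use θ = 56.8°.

ω = 13.41 rad/s
Crank pin A relative to C: A = (d + r cosθ, r sinθ); lever angle φ = atan2(r sinθ, d + r cosθ).
Differentiating tanφ: φ̇ = rω(d cosθ + r)/(d² + r² + 2dr cosθ).
d² + r² + 2dr cosθ = |CA|² = 0.0382282 m²;  d cosθ + r = +0.14114 m.
|ω_lever| = |0.0526·13.41·+0.14114| / 0.0382282 = 2.6043 rad/s.

2.60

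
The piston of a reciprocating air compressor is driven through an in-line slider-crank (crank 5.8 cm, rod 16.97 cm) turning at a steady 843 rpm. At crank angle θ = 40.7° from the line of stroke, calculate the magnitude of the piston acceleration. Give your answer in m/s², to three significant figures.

ω = 2π·843/60 = 88.28 rad/s
x(θ) = r cosθ + √(L² − r² sin²θ); with ω constant, a = ω²·d²x/dθ².
d²x/dθ² = −r cosθ − r²(cos2θ)/√u − r⁴ sin²2θ/(4u^{3/2}),  u = L² − r² sin²θ = 0.0273676 m².
Substituting r = 0.058 m, L = 0.1697 m, θ = 40.7°: d²x/dθ² = -0.047623 m.
a = ω²·d²x/dθ² = (88.28)²·(-0.047623) = -371.14 m/s²;  |a| = 371.14 m/s².

371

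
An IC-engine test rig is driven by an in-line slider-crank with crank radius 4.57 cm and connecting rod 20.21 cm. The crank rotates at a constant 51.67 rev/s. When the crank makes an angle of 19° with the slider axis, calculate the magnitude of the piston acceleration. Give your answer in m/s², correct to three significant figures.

ω = 2π·51.7 = 324.7 rad/s
x(θ) = r cosθ + √(L² − r² sin²θ); with ω constant, a = ω²·d²x/dθ².
d²x/dθ² = −r cosθ − r²(cos2θ)/√u − r⁴ sin²2θ/(4u^{3/2}),  u = L² − r² sin²θ = 0.040623 m².
Substituting r = 0.0457 m, L = 0.2021 m, θ = 19°: d²x/dθ² = -0.051426 m.
a = ω²·d²x/dθ² = (324.7)²·(-0.051426) = -5420.3 m/s²;  |a| = 5420.3 m/s².

5420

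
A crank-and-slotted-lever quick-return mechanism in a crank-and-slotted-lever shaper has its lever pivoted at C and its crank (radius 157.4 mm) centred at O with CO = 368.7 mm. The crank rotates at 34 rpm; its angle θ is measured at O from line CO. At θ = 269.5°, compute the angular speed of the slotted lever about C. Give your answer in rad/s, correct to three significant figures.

ω = 3.56 rad/s (from 34 rpm).
Crank pin A relative to C: A = (d + r cosθ, r sinθ); lever angle φ = atan2(r sinθ, d + r cosθ).
Differentiating tanφ: φ̇ = rω(d cosθ + r)/(d² + r² + 2dr cosθ).
d² + r² + 2dr cosθ = |CA|² = 0.159702 m²;  d cosθ + r = +0.15418 m.
|ω_lever| = |0.1574·3.56·+0.15418| / 0.159702 = 0.54105 rad/s.

0.541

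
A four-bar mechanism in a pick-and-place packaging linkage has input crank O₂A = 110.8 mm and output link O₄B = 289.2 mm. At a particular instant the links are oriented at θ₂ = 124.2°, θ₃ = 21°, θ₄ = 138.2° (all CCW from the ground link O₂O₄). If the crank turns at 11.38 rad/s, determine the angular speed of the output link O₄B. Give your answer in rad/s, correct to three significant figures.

4.77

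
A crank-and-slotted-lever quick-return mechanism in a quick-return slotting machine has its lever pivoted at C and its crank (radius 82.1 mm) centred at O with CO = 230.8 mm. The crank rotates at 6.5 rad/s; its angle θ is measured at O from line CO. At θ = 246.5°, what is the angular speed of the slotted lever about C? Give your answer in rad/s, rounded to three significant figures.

0.118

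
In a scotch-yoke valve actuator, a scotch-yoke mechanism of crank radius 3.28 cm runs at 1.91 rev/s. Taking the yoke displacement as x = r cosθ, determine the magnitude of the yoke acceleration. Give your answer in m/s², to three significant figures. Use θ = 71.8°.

ω = 12 rad/s (from 1.91 rev/s).
x = r cosθ ⇒ ẍ = −rω² cosθ (ω constant).
|a| = rω²|cosθ| = 0.0328·(12)²·|cos 71.8°| = 1.4754 m/s².

1.48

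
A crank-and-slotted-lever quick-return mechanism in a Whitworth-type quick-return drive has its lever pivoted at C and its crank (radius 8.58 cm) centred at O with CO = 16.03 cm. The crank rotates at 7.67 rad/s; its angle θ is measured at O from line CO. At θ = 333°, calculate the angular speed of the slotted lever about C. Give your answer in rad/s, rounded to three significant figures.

2.61

ω = 7.67 rad/s
Crank pin A relative to C: A = (d + r cosθ, r sinθ); lever angle φ = atan2(r sinθ, d + r cosθ).
Differentiating tanφ: φ̇ = rω(d cosθ + r)/(d² + r² + 2dr cosθ).
d² + r² + 2dr cosθ = |CA|² = 0.0575671 m²;  d cosθ + r = +0.22863 m.
|ω_lever| = |0.0858·7.67·+0.22863| / 0.0575671 = 2.6136 rad/s.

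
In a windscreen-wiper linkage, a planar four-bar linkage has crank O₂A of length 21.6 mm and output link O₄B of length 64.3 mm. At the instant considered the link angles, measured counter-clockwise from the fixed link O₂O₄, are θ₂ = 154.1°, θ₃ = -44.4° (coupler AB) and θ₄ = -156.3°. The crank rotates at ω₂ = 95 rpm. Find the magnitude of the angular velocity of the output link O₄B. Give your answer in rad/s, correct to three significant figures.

ω₂ = 9.948 rad/s (from 95 rpm).
Differentiating the loop-closure r₂e^{iθ₂}+r₃e^{iθ₃}=r₁+r₄e^{iθ₄} gives r₂ω₂e^{iθ₂}+r₃ω₃e^{iθ₃}=r₄ω₄e^{iθ₄}.
Eliminating the other unknown: ω₄ = r₂ω₂ sin(θ₂−θ₃) / [r₄ sin(θ₄−θ₃)].
Numerator sine = -0.31730; denominator sine = -0.92784.
Result = 0.0216·9.948·(-0.31730) / (0.0643·(-0.92784)) = +1.1429 rad/s; magnitude 1.1429 rad/s.

1.14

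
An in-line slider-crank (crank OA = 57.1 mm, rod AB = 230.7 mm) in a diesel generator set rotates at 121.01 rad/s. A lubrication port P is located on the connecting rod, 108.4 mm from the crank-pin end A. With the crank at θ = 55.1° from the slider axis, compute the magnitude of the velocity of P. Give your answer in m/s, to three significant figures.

ω = 121 rad/s.  Crank-pin speed |V_A| = rω = 6.9097 m/s, perpendicular to OA.
Rod angle: sinφ = −(r/L) sinθ ⇒ φ = -11.712°; ω_rod = −rω cosθ/√(L²−r²sin²θ) = -17.501 rad/s.
V_P = V_A + ω_rod × AP, with AP = 0.1084 m along the rod.
Components: V_Px = −rω sinθ − a·ω_rod·sinφ = -6.0521 m/s;  V_Py = rω cosθ + a·ω_rod·cosφ = +2.0958 m/s.
|V_P| = √(V_Px² + V_Py²) = 6.4047 m/s.

6.40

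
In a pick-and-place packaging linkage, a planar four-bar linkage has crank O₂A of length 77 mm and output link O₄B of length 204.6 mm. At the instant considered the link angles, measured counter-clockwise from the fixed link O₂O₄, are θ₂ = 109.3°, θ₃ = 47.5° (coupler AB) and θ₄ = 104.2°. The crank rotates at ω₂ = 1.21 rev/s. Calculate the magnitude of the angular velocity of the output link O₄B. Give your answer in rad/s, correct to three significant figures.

3.02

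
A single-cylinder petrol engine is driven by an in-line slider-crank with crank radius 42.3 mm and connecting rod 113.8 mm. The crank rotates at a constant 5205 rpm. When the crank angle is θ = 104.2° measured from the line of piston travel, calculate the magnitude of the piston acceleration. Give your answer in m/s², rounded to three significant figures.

7440

ω = 2π·5205/60 = 545.1 rad/s
x(θ) = r cosθ + √(L² − r² sin²θ); with ω constant, a = ω²·d²x/dθ².
d²x/dθ² = −r cosθ − r²(cos2θ)/√u − r⁴ sin²2θ/(4u^{3/2}),  u = L² − r² sin²θ = 0.0112688 m².
Substituting r = 0.0423 m, L = 0.1138 m, θ = 104.2°: d²x/dθ² = +0.025052 m.
a = ω²·d²x/dθ² = (545.1)²·(+0.025052) = +7442.9 m/s²;  |a| = 7442.9 m/s².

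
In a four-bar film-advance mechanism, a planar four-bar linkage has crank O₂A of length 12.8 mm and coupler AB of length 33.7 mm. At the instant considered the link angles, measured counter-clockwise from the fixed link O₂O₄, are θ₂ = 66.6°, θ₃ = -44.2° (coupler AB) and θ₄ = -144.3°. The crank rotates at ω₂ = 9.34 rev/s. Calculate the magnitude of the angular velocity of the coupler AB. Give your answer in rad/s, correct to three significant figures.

ω₂ = 58.68 rad/s (from 9.34 rev/s).
Differentiating the loop-closure r₂e^{iθ₂}+r₃e^{iθ₃}=r₁+r₄e^{iθ₄} gives r₂ω₂e^{iθ₂}+r₃ω₃e^{iθ₃}=r₄ω₄e^{iθ₄}.
Eliminating the other unknown: ω₃ = r₂ω₂ sin(θ₄−θ₂) / [r₃ sin(θ₃−θ₄)].
Numerator sine = +0.51354; denominator sine = +0.98450.
Result = 0.0128·58.68·(+0.51354) / (0.0337·(+0.98450)) = +11.627 rad/s; magnitude 11.627 rad/s.

11.6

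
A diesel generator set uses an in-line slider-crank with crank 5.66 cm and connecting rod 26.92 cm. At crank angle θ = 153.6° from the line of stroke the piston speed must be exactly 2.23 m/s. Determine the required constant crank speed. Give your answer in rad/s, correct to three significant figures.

109

For an in-line slider-crank, |v_piston| = rω|sinθ|·[1 + r cosθ/√(L² − r² sin²θ)].
With r = 0.0566 m, L = 0.2692 m, θ = 153.6°: the bracketed kinematic factor |dx/dθ| = 0.020406 m.
ω = v/|dx/dθ| = 2.23/0.020406 = 109.28 rad/s.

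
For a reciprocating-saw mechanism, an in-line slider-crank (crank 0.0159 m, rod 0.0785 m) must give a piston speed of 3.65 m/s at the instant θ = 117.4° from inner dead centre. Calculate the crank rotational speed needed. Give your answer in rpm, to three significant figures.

2730

For an in-line slider-crank, |v_piston| = rω|sinθ|·[1 + r cosθ/√(L² − r² sin²θ)].
With r = 0.0159 m, L = 0.0785 m, θ = 117.4°: the bracketed kinematic factor |dx/dθ| = 0.012779 m.
ω = v/|dx/dθ| = 3.65/0.012779 = 285.63 rad/s.
N = 60ω/(2π) = 2727.6 rpm.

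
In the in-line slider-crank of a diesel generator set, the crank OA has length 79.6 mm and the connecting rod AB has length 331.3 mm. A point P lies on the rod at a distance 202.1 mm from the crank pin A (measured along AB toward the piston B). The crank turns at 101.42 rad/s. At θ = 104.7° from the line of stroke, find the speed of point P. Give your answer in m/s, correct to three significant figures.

ω = 101.4 rad/s.  Crank-pin speed |V_A| = rω = 8.073 m/s, perpendicular to OA.
Rod angle: sinφ = −(r/L) sinθ ⇒ φ = -13.438°; ω_rod = −rω cosθ/√(L²−r²sin²θ) = +6.3576 rad/s.
V_P = V_A + ω_rod × AP, with AP = 0.2021 m along the rod.
Components: V_Px = −rω sinθ − a·ω_rod·sinφ = -7.5102 m/s;  V_Py = rω cosθ + a·ω_rod·cosφ = -0.79891 m/s.
|V_P| = √(V_Px² + V_Py²) = 7.5526 m/s.

7.55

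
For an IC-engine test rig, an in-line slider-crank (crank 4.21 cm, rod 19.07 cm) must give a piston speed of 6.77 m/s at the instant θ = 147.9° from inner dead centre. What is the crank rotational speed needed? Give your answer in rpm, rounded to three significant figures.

For an in-line slider-crank, |v_piston| = rω|sinθ|·[1 + r cosθ/√(L² − r² sin²θ)].
With r = 0.0421 m, L = 0.1907 m, θ = 147.9°: the bracketed kinematic factor |dx/dθ| = 0.018159 m.
ω = v/|dx/dθ| = 6.77/0.018159 = 372.82 rad/s.
N = 60ω/(2π) = 3560.2 rpm.

3560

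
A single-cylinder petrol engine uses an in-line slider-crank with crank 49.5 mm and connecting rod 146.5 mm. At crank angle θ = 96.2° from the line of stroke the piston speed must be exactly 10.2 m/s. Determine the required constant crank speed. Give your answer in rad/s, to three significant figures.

For an in-line slider-crank, |v_piston| = rω|sinθ|·[1 + r cosθ/√(L² − r² sin²θ)].
With r = 0.0495 m, L = 0.1465 m, θ = 96.2°: the bracketed kinematic factor |dx/dθ| = 0.047304 m.
ω = v/|dx/dθ| = 10.2/0.047304 = 215.63 rad/s.

216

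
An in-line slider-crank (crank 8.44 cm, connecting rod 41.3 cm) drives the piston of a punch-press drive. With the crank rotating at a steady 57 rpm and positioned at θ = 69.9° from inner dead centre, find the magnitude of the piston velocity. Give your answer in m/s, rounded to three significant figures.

ω = 2π·57/60 = 5.969 rad/s
For an in-line slider-crank, x = r cosθ + √(L² − r² sin²θ), so v = −rω sinθ·[1 + r cosθ/√(L² − r² sin²θ)].
With r = 0.0844 m, L = 0.413 m, θ = 69.9°: √(L² − r² sin²θ) = 0.40532 m.
v = −0.0844·5.969·0.93909·[1 + 0.0844·0.34366/0.40532] = -0.50696 m/s.
|v| = 0.50696 m/s.

0.507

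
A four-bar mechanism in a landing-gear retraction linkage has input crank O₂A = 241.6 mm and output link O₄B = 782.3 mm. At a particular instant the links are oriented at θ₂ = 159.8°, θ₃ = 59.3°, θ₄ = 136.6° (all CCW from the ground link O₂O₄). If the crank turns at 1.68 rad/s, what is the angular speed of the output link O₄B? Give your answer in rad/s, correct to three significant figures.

0.523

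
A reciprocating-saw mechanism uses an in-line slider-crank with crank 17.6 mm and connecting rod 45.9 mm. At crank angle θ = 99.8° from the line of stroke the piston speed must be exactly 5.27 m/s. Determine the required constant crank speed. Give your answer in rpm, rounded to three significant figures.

For an in-line slider-crank, |v_piston| = rω|sinθ|·[1 + r cosθ/√(L² − r² sin²θ)].
With r = 0.0176 m, L = 0.0459 m, θ = 99.8°: the bracketed kinematic factor |dx/dθ| = 0.016121 m.
ω = v/|dx/dθ| = 5.27/0.016121 = 326.91 rad/s.
N = 60ω/(2π) = 3121.8 rpm.

3120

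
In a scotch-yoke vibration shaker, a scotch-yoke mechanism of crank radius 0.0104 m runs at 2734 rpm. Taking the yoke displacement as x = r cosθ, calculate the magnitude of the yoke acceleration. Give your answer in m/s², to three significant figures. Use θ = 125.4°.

ω = 286.3 rad/s (from 2734 rpm).
x = r cosθ ⇒ ẍ = −rω² cosθ (ω constant).
|a| = rω²|cosθ| = 0.0104·(286.3)²·|cos 125.4°| = 493.83 m/s².

494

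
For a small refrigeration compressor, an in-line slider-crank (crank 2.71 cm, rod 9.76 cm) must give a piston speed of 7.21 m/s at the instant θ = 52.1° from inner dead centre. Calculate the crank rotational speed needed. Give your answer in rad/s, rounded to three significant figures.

287

For an in-line slider-crank, |v_piston| = rω|sinθ|·[1 + r cosθ/√(L² − r² sin²θ)].
With r = 0.0271 m, L = 0.0976 m, θ = 52.1°: the bracketed kinematic factor |dx/dθ| = 0.025122 m.
ω = v/|dx/dθ| = 7.21/0.025122 = 286.99 rad/s.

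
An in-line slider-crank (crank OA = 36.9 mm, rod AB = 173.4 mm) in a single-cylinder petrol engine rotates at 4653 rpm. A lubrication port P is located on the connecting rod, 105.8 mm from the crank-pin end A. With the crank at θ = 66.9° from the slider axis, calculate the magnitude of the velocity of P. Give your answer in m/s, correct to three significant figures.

17.6

ω = 487.3 rad/s.  Crank-pin speed |V_A| = rω = 17.98 m/s, perpendicular to OA.
Rod angle: sinφ = −(r/L) sinθ ⇒ φ = -11.288°; ω_rod = −rω cosθ/√(L²−r²sin²θ) = -41.484 rad/s.
V_P = V_A + ω_rod × AP, with AP = 0.1058 m along the rod.
Components: V_Px = −rω sinθ − a·ω_rod·sinφ = -17.397 m/s;  V_Py = rω cosθ + a·ω_rod·cosφ = +2.7501 m/s.
|V_P| = √(V_Px² + V_Py²) = 17.613 m/s.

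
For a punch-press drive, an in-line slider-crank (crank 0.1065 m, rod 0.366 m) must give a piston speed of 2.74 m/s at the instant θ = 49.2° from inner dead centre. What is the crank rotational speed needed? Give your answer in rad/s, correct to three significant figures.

28.4

For an in-line slider-crank, |v_piston| = rω|sinθ|·[1 + r cosθ/√(L² − r² sin²θ)].
With r = 0.1065 m, L = 0.366 m, θ = 49.2°: the bracketed kinematic factor |dx/dθ| = 0.096335 m.
ω = v/|dx/dθ| = 2.74/0.096335 = 28.443 rad/s.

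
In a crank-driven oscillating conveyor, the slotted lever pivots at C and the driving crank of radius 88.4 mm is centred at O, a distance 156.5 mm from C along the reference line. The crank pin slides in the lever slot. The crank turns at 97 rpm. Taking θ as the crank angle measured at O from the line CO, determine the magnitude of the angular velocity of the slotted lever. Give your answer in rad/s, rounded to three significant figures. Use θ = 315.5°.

ω = 10.16 rad/s (from 97 rpm).
Crank pin A relative to C: A = (d + r cosθ, r sinθ); lever angle φ = atan2(r sinθ, d + r cosθ).
Differentiating tanφ: φ̇ = rω(d cosθ + r)/(d² + r² + 2dr cosθ).
d² + r² + 2dr cosθ = |CA|² = 0.0520419 m²;  d cosθ + r = +0.20002 m.
|ω_lever| = |0.0884·10.16·+0.20002| / 0.0520419 = 3.4513 rad/s.

3.45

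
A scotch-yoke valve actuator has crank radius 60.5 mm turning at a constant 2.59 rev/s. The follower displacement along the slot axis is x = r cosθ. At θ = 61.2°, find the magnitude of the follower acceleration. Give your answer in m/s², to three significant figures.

7.72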